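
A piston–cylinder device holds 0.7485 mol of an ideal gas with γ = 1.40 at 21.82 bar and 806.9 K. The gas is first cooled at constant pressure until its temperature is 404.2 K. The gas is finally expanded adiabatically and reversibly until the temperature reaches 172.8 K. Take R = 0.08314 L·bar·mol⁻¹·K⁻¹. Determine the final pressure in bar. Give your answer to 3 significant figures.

From PV = nRT: V₁ = nRT₁/P₁ = 2.301 L.
Isobaric, so V/T is constant: P₂ = P₁; V₂ = V₁·(T₂/T₁) = 1.153 L.
Adiabatic (γ = 1.40), T V^(γ−1) and P V^γ constant: P₃ = P₂·(T₃/T₂)^(γ/(γ−1)) = 1.115 bar; V₃ = V₂·(T₂/T₃)^(1/(γ−1)) = 9.647 L.

P₃ ≈ 1.11 bar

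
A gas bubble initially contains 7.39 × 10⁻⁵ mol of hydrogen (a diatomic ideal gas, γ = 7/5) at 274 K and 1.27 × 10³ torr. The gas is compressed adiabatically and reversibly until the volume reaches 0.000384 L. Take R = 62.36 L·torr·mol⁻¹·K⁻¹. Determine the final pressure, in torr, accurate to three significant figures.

P₂ ≈ 4.81e+03 torr

From PV = nRT: V₁ = nRT₁/P₁ = 0.0009943 L.
Adiabatic (γ = 7/5), T V^(γ−1) and P V^γ constant: T₂ = T₁·(V₁/V₂)^(γ−1) = 400.9 K; P₂ = P₁·(V₁/V₂)^γ = 4811 torr.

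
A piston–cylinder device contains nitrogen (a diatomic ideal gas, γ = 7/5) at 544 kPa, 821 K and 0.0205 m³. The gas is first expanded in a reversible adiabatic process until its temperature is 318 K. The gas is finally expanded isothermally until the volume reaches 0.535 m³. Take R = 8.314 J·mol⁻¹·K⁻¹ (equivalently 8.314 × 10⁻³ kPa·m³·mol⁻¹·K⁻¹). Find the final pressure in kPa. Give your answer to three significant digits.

P₃ ≈ 8.07 kPa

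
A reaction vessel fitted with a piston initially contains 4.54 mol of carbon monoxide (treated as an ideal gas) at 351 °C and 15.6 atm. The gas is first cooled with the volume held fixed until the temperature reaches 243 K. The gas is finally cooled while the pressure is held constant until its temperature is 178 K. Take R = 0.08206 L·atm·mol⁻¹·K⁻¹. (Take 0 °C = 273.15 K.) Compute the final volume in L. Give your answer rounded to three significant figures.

V₃ ≈ 10.9 L

Convert: T₁ = 624.1 K.
From PV = nRT: V₁ = nRT₁/P₁ = 14.91 L.
V constant ⇒ P ∝ T: V₂ = V₁; P₂ = P₁·(T₂/T₁) = 6.074 atm.
Isobaric, so V/T is constant: P₃ = P₂; V₃ = V₂·(T₃/T₂) = 10.92 L.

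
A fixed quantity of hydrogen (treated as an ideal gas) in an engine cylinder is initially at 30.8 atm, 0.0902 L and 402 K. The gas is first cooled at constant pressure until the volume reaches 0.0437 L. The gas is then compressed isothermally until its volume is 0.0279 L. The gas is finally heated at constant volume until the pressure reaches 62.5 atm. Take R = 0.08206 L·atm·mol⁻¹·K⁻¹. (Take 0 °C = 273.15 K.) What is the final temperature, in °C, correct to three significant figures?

T₄ ≈ -20.8 °C

Isobaric, so V/T is constant: P₂ = P₁; T₂ = T₁·(V₂/V₁) = 194.8 K.
T constant ⇒ Boyle's law P V = const: T₃ = T₂; P₃ = P₂·(V₂/V₃) = 48.24 atm.
Isochoric, so P/T is constant: V₄ = V₃; T₄ = T₃·(P₄/P₃) = 252.3 K.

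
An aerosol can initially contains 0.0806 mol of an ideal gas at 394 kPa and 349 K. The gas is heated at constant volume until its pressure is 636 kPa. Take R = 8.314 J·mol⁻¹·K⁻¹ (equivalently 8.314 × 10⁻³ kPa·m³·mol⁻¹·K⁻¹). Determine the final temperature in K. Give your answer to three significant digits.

T₂ ≈ 563 K

From PV = nRT: V₁ = nRT₁/P₁ = 0.0005936 m³.
V constant ⇒ P ∝ T: V₂ = V₁; T₂ = T₁·(P₂/P₁) = 563.4 K.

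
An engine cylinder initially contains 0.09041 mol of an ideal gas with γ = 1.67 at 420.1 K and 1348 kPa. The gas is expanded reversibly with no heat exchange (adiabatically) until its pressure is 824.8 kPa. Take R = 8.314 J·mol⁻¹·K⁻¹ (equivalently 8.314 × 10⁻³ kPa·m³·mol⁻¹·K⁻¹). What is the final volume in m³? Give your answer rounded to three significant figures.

V₂ ≈ 0.000314 m³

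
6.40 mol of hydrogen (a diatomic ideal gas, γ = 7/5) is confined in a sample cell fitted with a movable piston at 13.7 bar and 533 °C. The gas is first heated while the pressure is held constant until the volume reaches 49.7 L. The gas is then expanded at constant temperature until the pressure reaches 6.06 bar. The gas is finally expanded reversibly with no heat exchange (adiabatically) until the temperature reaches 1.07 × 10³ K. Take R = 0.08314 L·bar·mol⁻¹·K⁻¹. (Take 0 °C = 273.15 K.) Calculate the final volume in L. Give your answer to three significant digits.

Convert: T₁ = 806.1 K.
From PV = nRT: V₁ = nRT₁/P₁ = 31.31 L.
P constant ⇒ V ∝ T: P₂ = P₁; T₂ = T₁·(V₂/V₁) = 1280 K.
Isothermal, so P V is constant: T₃ = T₂; V₃ = V₂·(P₂/P₃) = 112.4 L.
Reversible adiabatic, γ = 7/5: P₄ = P₃·(T₄/T₃)^(γ/(γ−1)) = 3.240 bar; V₄ = V₃·(T₃/T₄)^(1/(γ−1)) = 175.7 L.

V₄ ≈ 176 L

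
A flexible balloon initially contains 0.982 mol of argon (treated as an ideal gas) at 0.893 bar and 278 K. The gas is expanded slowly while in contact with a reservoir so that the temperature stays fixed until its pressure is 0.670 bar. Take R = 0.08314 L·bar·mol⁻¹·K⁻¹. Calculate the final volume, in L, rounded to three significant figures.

V₂ ≈ 33.9 L

From PV = nRT: V₁ = nRT₁/P₁ = 25.42 L.
T constant ⇒ Boyle's law P V = const: T₂ = T₁; V₂ = V₁·(P₁/P₂) = 33.88 L.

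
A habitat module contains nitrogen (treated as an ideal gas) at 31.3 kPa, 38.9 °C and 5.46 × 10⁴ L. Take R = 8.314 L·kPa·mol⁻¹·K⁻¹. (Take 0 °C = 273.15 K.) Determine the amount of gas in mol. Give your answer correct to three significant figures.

Convert: T = 312.05 K.
PV = nRT ⇒ n = PV/(RT) = (31.3 × 5.46e+04) / (8.314 × 312.05)

n ≈ 659 mol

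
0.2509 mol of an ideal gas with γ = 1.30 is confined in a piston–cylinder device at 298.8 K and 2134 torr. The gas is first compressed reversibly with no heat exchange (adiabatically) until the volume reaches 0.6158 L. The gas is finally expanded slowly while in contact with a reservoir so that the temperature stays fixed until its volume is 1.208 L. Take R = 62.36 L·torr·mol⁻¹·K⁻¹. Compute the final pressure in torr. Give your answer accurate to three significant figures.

From PV = nRT: V₁ = nRT₁/P₁ = 2.191 L.
Adiabatic (γ = 1.30), T V^(γ−1) and P V^γ constant: T₂ = T₁·(V₁/V₂)^(γ−1) = 437.2 K; P₂ = P₁·(V₁/V₂)^γ = 1.111e+04 torr.
T constant ⇒ Boyle's law P V = const: T₃ = T₂; P₃ = P₂·(V₂/V₃) = 5663 torr.

P₃ ≈ 5.66e+03 torr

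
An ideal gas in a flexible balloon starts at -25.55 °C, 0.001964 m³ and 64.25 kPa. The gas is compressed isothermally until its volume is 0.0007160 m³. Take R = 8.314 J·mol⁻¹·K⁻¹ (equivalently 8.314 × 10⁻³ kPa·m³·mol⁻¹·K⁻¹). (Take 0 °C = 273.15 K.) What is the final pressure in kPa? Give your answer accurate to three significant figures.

P₂ ≈ 176 kPa

Convert: T₁ = 247.6 K.
T constant ⇒ Boyle's law P V = const: T₂ = T₁; P₂ = P₁·(V₁/V₂) = 176.2 kPa.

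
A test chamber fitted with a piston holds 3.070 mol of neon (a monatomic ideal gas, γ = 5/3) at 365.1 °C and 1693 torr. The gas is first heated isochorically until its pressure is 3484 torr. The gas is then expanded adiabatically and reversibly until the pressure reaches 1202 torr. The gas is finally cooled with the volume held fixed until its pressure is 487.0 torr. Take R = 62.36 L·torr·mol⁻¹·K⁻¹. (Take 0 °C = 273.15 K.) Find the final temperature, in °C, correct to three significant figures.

Convert: T₁ = 638.2 K.
From PV = nRT: V₁ = nRT₁/P₁ = 72.17 L.
Isochoric, so P/T is constant: V₂ = V₁; T₂ = T₁·(P₂/P₁) = 1313 K.
Adiabatic (γ = 5/3), T V^(γ−1) and P V^γ constant: T₃ = T₂·(P₃/P₂)^((γ−1)/γ) = 858.1 K; V₃ = V₂·(P₂/P₃)^(1/γ) = 136.7 L.
V constant ⇒ P ∝ T: V₄ = V₃; T₄ = T₃·(P₄/P₃) = 347.7 K.

T₄ ≈ 74.5 °C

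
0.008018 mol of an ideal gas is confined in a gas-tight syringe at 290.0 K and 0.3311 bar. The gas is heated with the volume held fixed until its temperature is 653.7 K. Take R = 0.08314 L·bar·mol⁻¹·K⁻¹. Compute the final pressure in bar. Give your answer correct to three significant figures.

P₂ ≈ 0.746 bar

From PV = nRT: V₁ = nRT₁/P₁ = 0.5839 L.
Isochoric, so P/T is constant: V₂ = V₁; P₂ = P₁·(T₂/T₁) = 0.7463 bar.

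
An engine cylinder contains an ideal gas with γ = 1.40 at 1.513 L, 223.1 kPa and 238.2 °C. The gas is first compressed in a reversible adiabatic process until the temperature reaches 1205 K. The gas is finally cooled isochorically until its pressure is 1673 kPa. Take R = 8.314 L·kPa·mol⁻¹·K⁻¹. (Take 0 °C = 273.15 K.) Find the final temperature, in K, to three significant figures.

T₃ ≈ 450 K

Convert: T₁ = 511.3 K.
Adiabatic (γ = 1.40), T V^(γ−1) and P V^γ constant: P₂ = P₁·(T₂/T₁)^(γ/(γ−1)) = 4482 kPa; V₂ = V₁·(T₁/T₂)^(1/(γ−1)) = 0.1775 L.
V constant ⇒ P ∝ T: V₃ = V₂; T₃ = T₂·(P₃/P₂) = 449.8 K.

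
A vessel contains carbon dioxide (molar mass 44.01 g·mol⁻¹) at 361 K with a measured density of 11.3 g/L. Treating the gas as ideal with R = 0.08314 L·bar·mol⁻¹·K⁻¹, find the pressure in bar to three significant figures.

P ≈ 7.71 bar

ρ = PM/(RT) ⇒ P = ρRT/M = (11.3 × 0.08314 × 361.0) / 44.01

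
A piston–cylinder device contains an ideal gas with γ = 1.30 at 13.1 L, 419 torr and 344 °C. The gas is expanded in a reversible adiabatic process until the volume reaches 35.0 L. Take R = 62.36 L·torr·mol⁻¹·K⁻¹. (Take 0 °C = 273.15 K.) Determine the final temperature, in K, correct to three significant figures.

T₂ ≈ 460 K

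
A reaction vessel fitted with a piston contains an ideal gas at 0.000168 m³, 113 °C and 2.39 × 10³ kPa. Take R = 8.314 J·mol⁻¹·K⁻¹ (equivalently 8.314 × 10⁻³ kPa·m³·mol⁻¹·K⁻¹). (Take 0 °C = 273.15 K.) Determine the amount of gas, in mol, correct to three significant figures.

Convert: T = 386.15 K.
PV = nRT ⇒ n = PV/(RT) = (2.39e+03 × 0.000168) / (8.314 × 10⁻³ × 386.15)

n ≈ 0.125 mol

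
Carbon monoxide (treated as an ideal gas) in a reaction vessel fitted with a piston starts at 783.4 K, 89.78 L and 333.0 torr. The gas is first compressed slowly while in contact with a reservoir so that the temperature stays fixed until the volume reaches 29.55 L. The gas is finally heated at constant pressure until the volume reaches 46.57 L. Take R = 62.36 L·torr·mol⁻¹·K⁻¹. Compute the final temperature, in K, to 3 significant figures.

T constant ⇒ Boyle's law P V = const: T₂ = T₁; P₂ = P₁·(V₁/V₂) = 1012 torr.
P constant ⇒ V ∝ T: P₃ = P₂; T₃ = T₂·(V₃/V₂) = 1235 K.

T₃ ≈ 1.23e+03 K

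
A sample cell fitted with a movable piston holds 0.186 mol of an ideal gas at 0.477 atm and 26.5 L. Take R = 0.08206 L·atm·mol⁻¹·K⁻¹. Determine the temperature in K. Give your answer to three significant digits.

PV = nRT ⇒ T = PV/(nR) = (0.477 × 26.5) / (0.186 × 0.08206)

T ≈ 828 K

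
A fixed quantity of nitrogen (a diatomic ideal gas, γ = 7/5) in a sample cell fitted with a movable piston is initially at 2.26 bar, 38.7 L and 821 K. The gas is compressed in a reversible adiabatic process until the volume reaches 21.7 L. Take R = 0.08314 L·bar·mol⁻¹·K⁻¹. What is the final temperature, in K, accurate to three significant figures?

T₂ ≈ 1.03e+03 K

Reversible adiabatic, γ = 7/5: T₂ = T₁·(V₁/V₂)^(γ−1) = 1035 K; P₂ = P₁·(V₁/V₂)^γ = 5.080 bar.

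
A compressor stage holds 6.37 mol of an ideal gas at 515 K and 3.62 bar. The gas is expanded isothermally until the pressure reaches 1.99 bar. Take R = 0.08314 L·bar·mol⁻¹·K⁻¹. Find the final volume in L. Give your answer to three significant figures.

From PV = nRT: V₁ = nRT₁/P₁ = 75.34 L.
Isothermal, so P V is constant: T₂ = T₁; V₂ = V₁·(P₁/P₂) = 137.1 L.

V₂ ≈ 137 L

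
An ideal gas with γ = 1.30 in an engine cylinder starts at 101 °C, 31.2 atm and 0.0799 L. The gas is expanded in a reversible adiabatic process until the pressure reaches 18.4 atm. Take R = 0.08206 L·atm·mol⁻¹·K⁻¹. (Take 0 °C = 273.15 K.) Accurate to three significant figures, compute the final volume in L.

V₂ ≈ 0.120 L

Convert: T₁ = 374.1 K.
Reversible adiabatic, γ = 1.30: T₂ = T₁·(P₂/P₁)^((γ−1)/γ) = 331.2 K; V₂ = V₁·(P₁/P₂)^(1/γ) = 0.1199 L.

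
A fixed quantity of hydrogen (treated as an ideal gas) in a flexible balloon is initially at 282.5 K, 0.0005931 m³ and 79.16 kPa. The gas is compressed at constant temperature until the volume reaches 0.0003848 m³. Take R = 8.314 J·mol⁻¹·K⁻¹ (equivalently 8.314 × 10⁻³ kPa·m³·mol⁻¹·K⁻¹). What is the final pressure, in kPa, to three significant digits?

T constant ⇒ Boyle's law P V = const: T₂ = T₁; P₂ = P₁·(V₁/V₂) = 122.0 kPa.

P₂ ≈ 122 kPa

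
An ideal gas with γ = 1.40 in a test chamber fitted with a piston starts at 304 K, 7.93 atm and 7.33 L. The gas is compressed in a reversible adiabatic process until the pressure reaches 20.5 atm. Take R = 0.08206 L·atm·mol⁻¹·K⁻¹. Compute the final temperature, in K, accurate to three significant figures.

T₂ ≈ 399 K

Adiabatic (γ = 1.40), T V^(γ−1) and P V^γ constant: T₂ = T₁·(P₂/P₁)^((γ−1)/γ) = 398.8 K; V₂ = V₁·(P₁/P₂)^(1/γ) = 3.719 L.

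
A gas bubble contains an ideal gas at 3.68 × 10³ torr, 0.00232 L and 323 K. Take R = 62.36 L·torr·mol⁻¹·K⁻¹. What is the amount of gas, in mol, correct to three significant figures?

n ≈ 0.000424 mol

PV = nRT ⇒ n = PV/(RT) = (3.68e+03 × 0.00232) / (62.36 × 323)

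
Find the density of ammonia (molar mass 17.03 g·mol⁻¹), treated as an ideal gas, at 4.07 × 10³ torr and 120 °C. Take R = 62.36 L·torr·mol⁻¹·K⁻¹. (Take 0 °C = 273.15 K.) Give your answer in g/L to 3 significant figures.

ρ = PM/(RT) = (4.07e+03 × 17.03) / (62.36 × 393.1)

ρ ≈ 2.83 g/L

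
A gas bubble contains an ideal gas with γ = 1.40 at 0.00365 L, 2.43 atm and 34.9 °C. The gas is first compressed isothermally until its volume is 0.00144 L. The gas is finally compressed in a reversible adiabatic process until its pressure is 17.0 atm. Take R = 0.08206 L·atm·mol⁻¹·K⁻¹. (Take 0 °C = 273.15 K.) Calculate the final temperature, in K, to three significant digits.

T₃ ≈ 412 K

Convert: T₁ = 308.0 K.
Isothermal, so P V is constant: T₂ = T₁; P₂ = P₁·(V₁/V₂) = 6.159 atm.
Reversible adiabatic, γ = 1.40: T₃ = T₂·(P₃/P₂)^((γ−1)/γ) = 411.7 K; V₃ = V₂·(P₂/P₃)^(1/γ) = 0.0006973 L.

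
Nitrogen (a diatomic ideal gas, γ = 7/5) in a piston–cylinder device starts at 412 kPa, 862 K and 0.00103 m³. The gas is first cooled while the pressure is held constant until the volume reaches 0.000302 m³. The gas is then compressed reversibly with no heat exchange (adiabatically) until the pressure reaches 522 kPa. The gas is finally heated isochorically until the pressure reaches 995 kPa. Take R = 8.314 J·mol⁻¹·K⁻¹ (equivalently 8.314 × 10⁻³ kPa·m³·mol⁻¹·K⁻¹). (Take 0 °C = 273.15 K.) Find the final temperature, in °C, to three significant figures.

Isobaric, so V/T is constant: P₂ = P₁; T₂ = T₁·(V₂/V₁) = 252.7 K.
Reversible adiabatic, γ = 7/5: T₃ = T₂·(P₃/P₂)^((γ−1)/γ) = 270.4 K; V₃ = V₂·(P₂/P₃)^(1/γ) = 0.0002550 m³.
V constant ⇒ P ∝ T: V₄ = V₃; T₄ = T₃·(P₄/P₃) = 515.5 K.

T₄ ≈ 242 °C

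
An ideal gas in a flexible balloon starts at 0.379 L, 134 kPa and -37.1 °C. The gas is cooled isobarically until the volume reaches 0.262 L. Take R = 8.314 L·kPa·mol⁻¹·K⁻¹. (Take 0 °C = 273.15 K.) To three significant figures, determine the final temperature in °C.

Convert: T₁ = 236.0 K.
Isobaric, so V/T is constant: P₂ = P₁; T₂ = T₁·(V₂/V₁) = 163.2 K.

T₂ ≈ -110 °C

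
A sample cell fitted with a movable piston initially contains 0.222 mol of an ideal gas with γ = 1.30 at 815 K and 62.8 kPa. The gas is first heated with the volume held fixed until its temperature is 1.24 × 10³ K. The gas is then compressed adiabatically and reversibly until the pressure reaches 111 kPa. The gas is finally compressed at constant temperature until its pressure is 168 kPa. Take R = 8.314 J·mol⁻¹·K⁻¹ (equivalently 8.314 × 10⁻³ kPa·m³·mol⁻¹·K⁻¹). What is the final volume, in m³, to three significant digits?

From PV = nRT: V₁ = nRT₁/P₁ = 0.02395 m³.
Isochoric, so P/T is constant: V₂ = V₁; P₂ = P₁·(T₂/T₁) = 95.55 kPa.
Reversible adiabatic, γ = 1.30: T₃ = T₂·(P₃/P₂)^((γ−1)/γ) = 1284 K; V₃ = V₂·(P₂/P₃)^(1/γ) = 0.02134 m³.
Isothermal, so P V is constant: T₄ = T₃; V₄ = V₃·(P₃/P₄) = 0.01410 m³.

V₄ ≈ 0.0141 m³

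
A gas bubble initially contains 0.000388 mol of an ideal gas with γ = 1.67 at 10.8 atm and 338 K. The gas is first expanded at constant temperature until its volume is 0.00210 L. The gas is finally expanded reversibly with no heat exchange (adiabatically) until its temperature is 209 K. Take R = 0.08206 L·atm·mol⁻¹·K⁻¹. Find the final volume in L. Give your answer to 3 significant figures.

From PV = nRT: V₁ = nRT₁/P₁ = 0.0009965 L.
Isothermal, so P V is constant: T₂ = T₁; P₂ = P₁·(V₁/V₂) = 5.125 atm.
Adiabatic (γ = 1.67), T V^(γ−1) and P V^γ constant: P₃ = P₂·(T₃/T₂)^(γ/(γ−1)) = 1.546 atm; V₃ = V₂·(T₂/T₃)^(1/(γ−1)) = 0.004303 L.

V₃ ≈ 0.00430 L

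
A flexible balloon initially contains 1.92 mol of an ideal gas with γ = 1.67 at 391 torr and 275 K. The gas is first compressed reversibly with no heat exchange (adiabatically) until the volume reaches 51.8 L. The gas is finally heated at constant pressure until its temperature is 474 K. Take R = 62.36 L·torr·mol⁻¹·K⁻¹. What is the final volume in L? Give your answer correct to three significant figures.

From PV = nRT: V₁ = nRT₁/P₁ = 84.21 L.
Adiabatic (γ = 1.67), T V^(γ−1) and P V^γ constant: T₂ = T₁·(V₁/V₂)^(γ−1) = 380.8 K; P₂ = P₁·(V₁/V₂)^γ = 880.2 torr.
Isobaric, so V/T is constant: P₃ = P₂; V₃ = V₂·(T₃/T₂) = 64.47 L.

V₃ ≈ 64.5 L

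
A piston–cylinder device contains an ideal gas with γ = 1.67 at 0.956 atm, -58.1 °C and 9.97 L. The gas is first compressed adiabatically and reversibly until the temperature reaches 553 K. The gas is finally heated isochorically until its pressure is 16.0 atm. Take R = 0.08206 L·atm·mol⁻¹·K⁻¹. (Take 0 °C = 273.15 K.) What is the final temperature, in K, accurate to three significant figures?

T₃ ≈ 879 K

Convert: T₁ = 215.0 K.
Reversible adiabatic, γ = 1.67: P₂ = P₁·(T₂/T₁)^(γ/(γ−1)) = 10.07 atm; V₂ = V₁·(T₁/T₂)^(1/(γ−1)) = 2.435 L.
Isochoric, so P/T is constant: V₃ = V₂; T₃ = T₂·(P₃/P₂) = 879.0 K.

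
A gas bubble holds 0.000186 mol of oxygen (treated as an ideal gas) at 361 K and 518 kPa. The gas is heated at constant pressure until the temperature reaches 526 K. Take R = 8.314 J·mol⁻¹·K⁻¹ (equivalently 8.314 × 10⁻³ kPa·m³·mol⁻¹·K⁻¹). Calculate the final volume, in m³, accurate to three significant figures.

From PV = nRT: V₁ = nRT₁/P₁ = 1.078e-06 m³.
P constant ⇒ V ∝ T: P₂ = P₁; V₂ = V₁·(T₂/T₁) = 1.570e-06 m³.

V₂ ≈ 1.57e-06 m³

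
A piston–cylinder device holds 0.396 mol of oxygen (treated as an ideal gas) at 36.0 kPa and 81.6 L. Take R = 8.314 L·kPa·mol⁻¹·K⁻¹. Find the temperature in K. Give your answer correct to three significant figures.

T ≈ 892 K

PV = nRT ⇒ T = PV/(nR) = (36.0 × 81.6) / (0.396 × 8.314)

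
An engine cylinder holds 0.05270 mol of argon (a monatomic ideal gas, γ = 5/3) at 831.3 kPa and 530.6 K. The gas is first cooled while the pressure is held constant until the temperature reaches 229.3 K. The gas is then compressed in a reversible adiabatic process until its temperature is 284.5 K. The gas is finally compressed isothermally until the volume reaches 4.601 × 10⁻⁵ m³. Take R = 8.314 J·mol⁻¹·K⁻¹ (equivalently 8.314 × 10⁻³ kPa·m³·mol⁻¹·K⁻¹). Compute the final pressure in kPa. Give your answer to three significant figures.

P₄ ≈ 2.71e+03 kPa

From PV = nRT: V₁ = nRT₁/P₁ = 0.0002797 m³.
Isobaric, so V/T is constant: P₂ = P₁; V₂ = V₁·(T₂/T₁) = 0.0001209 m³.
Reversible adiabatic, γ = 5/3: P₃ = P₂·(T₃/T₂)^(γ/(γ−1)) = 1425 kPa; V₃ = V₂·(T₂/T₃)^(1/(γ−1)) = 8.745e-05 m³.
Isothermal, so P V is constant: T₄ = T₃; P₄ = P₃·(V₃/V₄) = 2709 kPa.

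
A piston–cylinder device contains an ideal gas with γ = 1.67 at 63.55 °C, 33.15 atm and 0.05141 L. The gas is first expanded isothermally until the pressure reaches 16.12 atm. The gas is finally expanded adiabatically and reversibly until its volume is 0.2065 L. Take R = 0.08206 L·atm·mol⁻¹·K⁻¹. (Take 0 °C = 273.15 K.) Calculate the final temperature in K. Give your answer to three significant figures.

T₃ ≈ 215 K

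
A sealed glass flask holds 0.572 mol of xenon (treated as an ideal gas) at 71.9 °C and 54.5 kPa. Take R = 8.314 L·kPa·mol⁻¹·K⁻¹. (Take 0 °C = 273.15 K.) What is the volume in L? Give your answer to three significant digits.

Convert: T = 345.05 K.
PV = nRT ⇒ V = nRT/P = (0.572 × 8.314 × 345.05) / 54.5

V ≈ 30.1 L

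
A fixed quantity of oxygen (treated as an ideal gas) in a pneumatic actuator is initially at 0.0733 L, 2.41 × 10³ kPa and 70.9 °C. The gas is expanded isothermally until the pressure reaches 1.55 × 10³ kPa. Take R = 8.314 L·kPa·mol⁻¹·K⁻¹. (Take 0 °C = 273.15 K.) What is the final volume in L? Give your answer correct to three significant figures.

Convert: T₁ = 344.0 K.
Isothermal, so P V is constant: T₂ = T₁; V₂ = V₁·(P₁/P₂) = 0.1140 L.

V₂ ≈ 0.114 L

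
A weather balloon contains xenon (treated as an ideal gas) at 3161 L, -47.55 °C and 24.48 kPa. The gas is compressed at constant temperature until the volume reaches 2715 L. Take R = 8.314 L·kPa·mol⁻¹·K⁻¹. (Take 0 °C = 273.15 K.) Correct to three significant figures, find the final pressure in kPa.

P₂ ≈ 28.5 kPa

Convert: T₁ = 225.6 K.
Isothermal, so P V is constant: T₂ = T₁; P₂ = P₁·(V₁/V₂) = 28.50 kPa.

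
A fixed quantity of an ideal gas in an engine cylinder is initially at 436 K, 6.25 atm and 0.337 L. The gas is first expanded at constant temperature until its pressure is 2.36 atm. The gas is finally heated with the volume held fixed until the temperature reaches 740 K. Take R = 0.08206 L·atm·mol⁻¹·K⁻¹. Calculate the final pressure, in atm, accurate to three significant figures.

Isothermal, so P V is constant: T₂ = T₁; V₂ = V₁·(P₁/P₂) = 0.8925 L.
Isochoric, so P/T is constant: V₃ = V₂; P₃ = P₂·(T₃/T₂) = 4.006 atm.

P₃ ≈ 4.01 atm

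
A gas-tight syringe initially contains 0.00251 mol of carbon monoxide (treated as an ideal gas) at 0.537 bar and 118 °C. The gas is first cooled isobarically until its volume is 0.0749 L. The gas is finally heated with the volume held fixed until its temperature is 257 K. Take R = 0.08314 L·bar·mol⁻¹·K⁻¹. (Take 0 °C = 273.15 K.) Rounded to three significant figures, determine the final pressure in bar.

P₃ ≈ 0.716 bar

Convert: T₁ = 391.1 K.
From PV = nRT: V₁ = nRT₁/P₁ = 0.1520 L.
Isobaric, so V/T is constant: P₂ = P₁; T₂ = T₁·(V₂/V₁) = 192.7 K.
V constant ⇒ P ∝ T: V₃ = V₂; P₃ = P₂·(T₃/T₂) = 0.7160 bar.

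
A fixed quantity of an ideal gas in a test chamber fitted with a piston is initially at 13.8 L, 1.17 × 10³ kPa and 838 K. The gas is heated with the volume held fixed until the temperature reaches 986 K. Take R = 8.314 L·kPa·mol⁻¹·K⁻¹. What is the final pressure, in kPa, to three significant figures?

P₂ ≈ 1.38e+03 kPa

Isochoric, so P/T is constant: V₂ = V₁; P₂ = P₁·(T₂/T₁) = 1377 kPa.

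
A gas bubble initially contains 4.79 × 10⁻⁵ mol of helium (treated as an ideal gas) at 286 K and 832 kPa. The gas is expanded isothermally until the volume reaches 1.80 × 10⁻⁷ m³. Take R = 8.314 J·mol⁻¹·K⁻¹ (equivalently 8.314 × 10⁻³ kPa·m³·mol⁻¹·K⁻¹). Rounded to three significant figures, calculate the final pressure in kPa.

From PV = nRT: V₁ = nRT₁/P₁ = 1.369e-07 m³.
T constant ⇒ Boyle's law P V = const: T₂ = T₁; P₂ = P₁·(V₁/V₂) = 632.8 kPa.

P₂ ≈ 633 kPa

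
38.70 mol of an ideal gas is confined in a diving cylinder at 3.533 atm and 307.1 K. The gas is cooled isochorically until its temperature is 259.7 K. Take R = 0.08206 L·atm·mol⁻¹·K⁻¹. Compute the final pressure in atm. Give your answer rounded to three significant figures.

P₂ ≈ 2.99 atm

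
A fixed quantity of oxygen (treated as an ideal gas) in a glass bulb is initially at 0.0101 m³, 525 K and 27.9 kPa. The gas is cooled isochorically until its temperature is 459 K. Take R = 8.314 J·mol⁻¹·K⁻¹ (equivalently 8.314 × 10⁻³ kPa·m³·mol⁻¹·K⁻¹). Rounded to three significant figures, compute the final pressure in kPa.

V constant ⇒ P ∝ T: V₂ = V₁; P₂ = P₁·(T₂/T₁) = 24.39 kPa.

P₂ ≈ 24.4 kPa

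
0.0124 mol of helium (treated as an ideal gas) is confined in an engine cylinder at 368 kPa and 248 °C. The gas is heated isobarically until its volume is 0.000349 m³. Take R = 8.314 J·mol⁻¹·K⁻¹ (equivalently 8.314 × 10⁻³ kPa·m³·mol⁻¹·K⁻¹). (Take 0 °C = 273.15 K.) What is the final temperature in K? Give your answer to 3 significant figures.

T₂ ≈ 1.25e+03 K

Convert: T₁ = 521.1 K.
From PV = nRT: V₁ = nRT₁/P₁ = 0.0001460 m³.
P constant ⇒ V ∝ T: P₂ = P₁; T₂ = T₁·(V₂/V₁) = 1246 K.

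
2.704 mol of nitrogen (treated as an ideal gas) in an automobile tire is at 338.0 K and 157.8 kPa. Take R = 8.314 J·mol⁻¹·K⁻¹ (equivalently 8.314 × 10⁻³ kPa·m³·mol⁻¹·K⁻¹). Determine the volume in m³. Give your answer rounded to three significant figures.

PV = nRT ⇒ V = nRT/P = (2.704 × 8.314 × 10⁻³ × 338.0) / 157.8

V ≈ 0.0482 m³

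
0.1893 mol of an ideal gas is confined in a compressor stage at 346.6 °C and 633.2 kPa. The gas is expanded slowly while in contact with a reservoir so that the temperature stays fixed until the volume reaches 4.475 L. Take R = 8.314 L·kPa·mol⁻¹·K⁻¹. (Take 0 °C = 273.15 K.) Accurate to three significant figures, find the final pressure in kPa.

Convert: T₁ = 619.8 K.
From PV = nRT: V₁ = nRT₁/P₁ = 1.540 L.
Isothermal, so P V is constant: T₂ = T₁; P₂ = P₁·(V₁/V₂) = 218.0 kPa.

P₂ ≈ 218 kPa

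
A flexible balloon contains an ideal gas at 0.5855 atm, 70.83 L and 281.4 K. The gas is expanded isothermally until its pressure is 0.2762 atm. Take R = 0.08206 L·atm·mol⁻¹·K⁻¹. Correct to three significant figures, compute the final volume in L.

T constant ⇒ Boyle's law P V = const: T₂ = T₁; V₂ = V₁·(P₁/P₂) = 150.1 L.

V₂ ≈ 150 L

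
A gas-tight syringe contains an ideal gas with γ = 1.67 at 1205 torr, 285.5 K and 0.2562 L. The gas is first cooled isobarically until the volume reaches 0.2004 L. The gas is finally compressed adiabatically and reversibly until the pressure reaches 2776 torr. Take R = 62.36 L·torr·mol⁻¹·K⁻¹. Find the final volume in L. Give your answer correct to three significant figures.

Isobaric, so V/T is constant: P₂ = P₁; T₂ = T₁·(V₂/V₁) = 223.3 K.
Reversible adiabatic, γ = 1.67: T₃ = T₂·(P₃/P₂)^((γ−1)/γ) = 312.1 K; V₃ = V₂·(P₂/P₃)^(1/γ) = 0.1216 L.

V₃ ≈ 0.122 L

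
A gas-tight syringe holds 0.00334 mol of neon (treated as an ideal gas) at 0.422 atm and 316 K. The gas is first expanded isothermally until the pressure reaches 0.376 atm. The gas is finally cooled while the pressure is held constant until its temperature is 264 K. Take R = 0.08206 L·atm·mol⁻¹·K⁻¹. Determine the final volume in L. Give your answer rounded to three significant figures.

V₃ ≈ 0.192 L

From PV = nRT: V₁ = nRT₁/P₁ = 0.2052 L.
Isothermal, so P V is constant: T₂ = T₁; V₂ = V₁·(P₁/P₂) = 0.2303 L.
Isobaric, so V/T is constant: P₃ = P₂; V₃ = V₂·(T₃/T₂) = 0.1924 L.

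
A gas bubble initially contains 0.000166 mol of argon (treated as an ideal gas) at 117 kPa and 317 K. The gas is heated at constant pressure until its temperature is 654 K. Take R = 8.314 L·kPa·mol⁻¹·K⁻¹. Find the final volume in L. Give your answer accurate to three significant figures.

V₂ ≈ 0.00771 L

From PV = nRT: V₁ = nRT₁/P₁ = 0.003739 L.
Isobaric, so V/T is constant: P₂ = P₁; V₂ = V₁·(T₂/T₁) = 0.007715 L.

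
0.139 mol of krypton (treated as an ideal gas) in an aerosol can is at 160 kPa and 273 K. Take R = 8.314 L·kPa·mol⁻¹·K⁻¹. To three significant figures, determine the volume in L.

V ≈ 1.97 L

PV = nRT ⇒ V = nRT/P = (0.139 × 8.314 × 273) / 160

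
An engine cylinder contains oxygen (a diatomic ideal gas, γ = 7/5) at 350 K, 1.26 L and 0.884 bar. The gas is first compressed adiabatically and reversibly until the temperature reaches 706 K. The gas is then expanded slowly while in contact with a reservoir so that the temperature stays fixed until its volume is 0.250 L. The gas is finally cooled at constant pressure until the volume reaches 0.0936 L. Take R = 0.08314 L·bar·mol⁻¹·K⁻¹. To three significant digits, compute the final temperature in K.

Reversible adiabatic, γ = 7/5: P₂ = P₁·(T₂/T₁)^(γ/(γ−1)) = 10.30 bar; V₂ = V₁·(T₁/T₂)^(1/(γ−1)) = 0.2180 L.
T constant ⇒ Boyle's law P V = const: T₃ = T₂; P₃ = P₂·(V₂/V₃) = 8.987 bar.
P constant ⇒ V ∝ T: P₄ = P₃; T₄ = T₃·(V₄/V₃) = 264.3 K.

T₄ ≈ 264 K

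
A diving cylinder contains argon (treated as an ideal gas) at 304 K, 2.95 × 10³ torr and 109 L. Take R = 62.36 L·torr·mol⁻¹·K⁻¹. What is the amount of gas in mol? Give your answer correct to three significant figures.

n ≈ 17.0 mol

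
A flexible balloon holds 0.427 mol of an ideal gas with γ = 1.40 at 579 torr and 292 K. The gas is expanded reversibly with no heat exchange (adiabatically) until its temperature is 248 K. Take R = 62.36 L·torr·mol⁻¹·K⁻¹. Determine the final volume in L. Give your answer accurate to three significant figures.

V₂ ≈ 20.2 L

From PV = nRT: V₁ = nRT₁/P₁ = 13.43 L.
Reversible adiabatic, γ = 1.40: P₂ = P₁·(T₂/T₁)^(γ/(γ−1)) = 326.9 torr; V₂ = V₁·(T₁/T₂)^(1/(γ−1)) = 20.20 L.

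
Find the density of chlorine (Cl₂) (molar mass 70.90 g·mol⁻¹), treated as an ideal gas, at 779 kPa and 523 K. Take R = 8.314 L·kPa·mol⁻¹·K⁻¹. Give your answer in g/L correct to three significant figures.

ρ = PM/(RT) = (779 × 70.90) / (8.314 × 523.0)

ρ ≈ 12.7 g/L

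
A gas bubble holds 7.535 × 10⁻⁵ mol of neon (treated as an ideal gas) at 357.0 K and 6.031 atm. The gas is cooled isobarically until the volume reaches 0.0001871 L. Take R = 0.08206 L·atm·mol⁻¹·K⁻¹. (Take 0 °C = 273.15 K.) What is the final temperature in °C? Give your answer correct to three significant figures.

From PV = nRT: V₁ = nRT₁/P₁ = 0.0003660 L.
Isobaric, so V/T is constant: P₂ = P₁; T₂ = T₁·(V₂/V₁) = 182.5 K.

T₂ ≈ -90.7 °C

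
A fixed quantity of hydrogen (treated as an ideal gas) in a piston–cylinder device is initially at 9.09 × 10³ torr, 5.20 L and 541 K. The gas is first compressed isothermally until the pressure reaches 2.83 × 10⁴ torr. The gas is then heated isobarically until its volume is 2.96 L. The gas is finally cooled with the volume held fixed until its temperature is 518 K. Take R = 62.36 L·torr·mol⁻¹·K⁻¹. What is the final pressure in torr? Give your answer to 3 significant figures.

P₄ ≈ 1.53e+04 torr

T constant ⇒ Boyle's law P V = const: T₂ = T₁; V₂ = V₁·(P₁/P₂) = 1.670 L.
Isobaric, so V/T is constant: P₃ = P₂; T₃ = T₂·(V₃/V₂) = 958.8 K.
V constant ⇒ P ∝ T: V₄ = V₃; P₄ = P₃·(T₄/T₃) = 1.529e+04 torr.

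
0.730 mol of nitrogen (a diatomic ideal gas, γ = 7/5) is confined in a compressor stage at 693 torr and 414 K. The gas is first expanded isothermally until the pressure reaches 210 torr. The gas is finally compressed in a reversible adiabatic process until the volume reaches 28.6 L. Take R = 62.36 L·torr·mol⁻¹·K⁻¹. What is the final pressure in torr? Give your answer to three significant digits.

From PV = nRT: V₁ = nRT₁/P₁ = 27.20 L.
Isothermal, so P V is constant: T₂ = T₁; V₂ = V₁·(P₁/P₂) = 89.74 L.
Adiabatic (γ = 7/5), T V^(γ−1) and P V^γ constant: T₃ = T₂·(V₂/V₃)^(γ−1) = 654.1 K; P₃ = P₂·(V₂/V₃)^γ = 1041 torr.

P₃ ≈ 1.04e+03 torr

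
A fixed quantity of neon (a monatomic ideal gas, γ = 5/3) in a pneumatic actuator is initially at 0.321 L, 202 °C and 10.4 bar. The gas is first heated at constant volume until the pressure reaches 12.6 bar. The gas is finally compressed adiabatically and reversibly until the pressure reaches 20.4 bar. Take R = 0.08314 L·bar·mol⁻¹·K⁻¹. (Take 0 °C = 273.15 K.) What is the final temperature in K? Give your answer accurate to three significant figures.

Convert: T₁ = 475.1 K.
Isochoric, so P/T is constant: V₂ = V₁; T₂ = T₁·(P₂/P₁) = 575.7 K.
Reversible adiabatic, γ = 5/3: T₃ = T₂·(P₃/P₂)^((γ−1)/γ) = 698.0 K; V₃ = V₂·(P₂/P₃)^(1/γ) = 0.2404 L.

T₃ ≈ 698 K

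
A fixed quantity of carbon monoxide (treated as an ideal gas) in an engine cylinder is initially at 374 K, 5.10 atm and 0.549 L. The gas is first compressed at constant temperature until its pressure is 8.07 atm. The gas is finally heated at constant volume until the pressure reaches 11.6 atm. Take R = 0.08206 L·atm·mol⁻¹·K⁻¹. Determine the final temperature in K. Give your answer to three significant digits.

T constant ⇒ Boyle's law P V = const: T₂ = T₁; V₂ = V₁·(P₁/P₂) = 0.3470 L.
V constant ⇒ P ∝ T: V₃ = V₂; T₃ = T₂·(P₃/P₂) = 537.6 K.

T₃ ≈ 538 K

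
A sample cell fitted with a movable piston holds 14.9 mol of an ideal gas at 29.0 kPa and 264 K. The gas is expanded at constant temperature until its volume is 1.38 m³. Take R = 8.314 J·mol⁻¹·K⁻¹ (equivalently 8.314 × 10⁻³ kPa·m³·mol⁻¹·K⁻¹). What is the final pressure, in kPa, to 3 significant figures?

P₂ ≈ 23.7 kPa

From PV = nRT: V₁ = nRT₁/P₁ = 1.128 m³.
Isothermal, so P V is constant: T₂ = T₁; P₂ = P₁·(V₁/V₂) = 23.70 kPa.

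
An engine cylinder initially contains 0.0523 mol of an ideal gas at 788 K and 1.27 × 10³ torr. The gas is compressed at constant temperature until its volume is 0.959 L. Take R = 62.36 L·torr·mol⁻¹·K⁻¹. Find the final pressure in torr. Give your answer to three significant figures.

From PV = nRT: V₁ = nRT₁/P₁ = 2.024 L.
T constant ⇒ Boyle's law P V = const: T₂ = T₁; P₂ = P₁·(V₁/V₂) = 2680 torr.

P₂ ≈ 2.68e+03 torr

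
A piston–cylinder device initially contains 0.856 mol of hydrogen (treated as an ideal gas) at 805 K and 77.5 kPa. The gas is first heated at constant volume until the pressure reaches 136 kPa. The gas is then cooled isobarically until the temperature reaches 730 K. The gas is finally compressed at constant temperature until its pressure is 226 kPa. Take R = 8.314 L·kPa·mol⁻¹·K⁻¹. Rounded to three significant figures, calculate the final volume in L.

From PV = nRT: V₁ = nRT₁/P₁ = 73.92 L.
Isochoric, so P/T is constant: V₂ = V₁; T₂ = T₁·(P₂/P₁) = 1413 K.
Isobaric, so V/T is constant: P₃ = P₂; V₃ = V₂·(T₃/T₂) = 38.20 L.
Isothermal, so P V is constant: T₄ = T₃; V₄ = V₃·(P₃/P₄) = 22.99 L.

V₄ ≈ 23.0 L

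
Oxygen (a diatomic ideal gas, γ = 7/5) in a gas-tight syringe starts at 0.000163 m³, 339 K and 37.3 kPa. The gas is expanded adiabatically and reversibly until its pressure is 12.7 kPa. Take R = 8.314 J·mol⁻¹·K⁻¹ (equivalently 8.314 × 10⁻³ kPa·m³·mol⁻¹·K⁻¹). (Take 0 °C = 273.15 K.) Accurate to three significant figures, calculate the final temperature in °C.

Reversible adiabatic, γ = 7/5: T₂ = T₁·(P₂/P₁)^((γ−1)/γ) = 249.2 K; V₂ = V₁·(P₁/P₂)^(1/γ) = 0.0003519 m³.

T₂ ≈ -24.0 °C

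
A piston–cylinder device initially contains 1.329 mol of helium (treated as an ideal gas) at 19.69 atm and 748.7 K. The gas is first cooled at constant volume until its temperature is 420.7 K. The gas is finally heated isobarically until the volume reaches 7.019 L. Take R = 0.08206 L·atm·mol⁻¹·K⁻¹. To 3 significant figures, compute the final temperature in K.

From PV = nRT: V₁ = nRT₁/P₁ = 4.147 L.
V constant ⇒ P ∝ T: V₂ = V₁; P₂ = P₁·(T₂/T₁) = 11.06 atm.
Isobaric, so V/T is constant: P₃ = P₂; T₃ = T₂·(V₃/V₂) = 712.1 K.

T₃ ≈ 712 K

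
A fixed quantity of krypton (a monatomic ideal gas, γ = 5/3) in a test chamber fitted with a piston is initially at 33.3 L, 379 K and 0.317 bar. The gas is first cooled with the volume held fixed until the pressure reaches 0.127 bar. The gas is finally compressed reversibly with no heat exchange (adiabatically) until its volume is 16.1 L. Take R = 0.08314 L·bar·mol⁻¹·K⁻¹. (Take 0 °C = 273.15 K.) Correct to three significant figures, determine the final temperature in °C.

V constant ⇒ P ∝ T: V₂ = V₁; T₂ = T₁·(P₂/P₁) = 151.8 K.
Adiabatic (γ = 5/3), T V^(γ−1) and P V^γ constant: T₃ = T₂·(V₂/V₃)^(γ−1) = 246.5 K; P₃ = P₂·(V₂/V₃)^γ = 0.4264 bar.

T₃ ≈ -26.7 °C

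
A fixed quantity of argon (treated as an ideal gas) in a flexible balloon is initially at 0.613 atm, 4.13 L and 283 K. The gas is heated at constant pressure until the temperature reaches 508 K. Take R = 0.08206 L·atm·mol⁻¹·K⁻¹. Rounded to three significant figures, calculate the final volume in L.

V₂ ≈ 7.41 L

P constant ⇒ V ∝ T: P₂ = P₁; V₂ = V₁·(T₂/T₁) = 7.414 L.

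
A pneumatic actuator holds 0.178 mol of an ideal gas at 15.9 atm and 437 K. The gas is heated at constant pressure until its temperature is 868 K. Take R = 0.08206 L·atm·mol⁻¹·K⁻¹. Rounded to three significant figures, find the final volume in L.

V₂ ≈ 0.797 L

From PV = nRT: V₁ = nRT₁/P₁ = 0.4015 L.
Isobaric, so V/T is constant: P₂ = P₁; V₂ = V₁·(T₂/T₁) = 0.7974 L.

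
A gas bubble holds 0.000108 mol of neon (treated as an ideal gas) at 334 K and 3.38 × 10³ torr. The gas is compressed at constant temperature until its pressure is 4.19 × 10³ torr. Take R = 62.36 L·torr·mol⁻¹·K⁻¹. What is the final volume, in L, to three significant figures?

V₂ ≈ 0.000537 L

From PV = nRT: V₁ = nRT₁/P₁ = 0.0006655 L.
T constant ⇒ Boyle's law P V = const: T₂ = T₁; V₂ = V₁·(P₁/P₂) = 0.0005369 L.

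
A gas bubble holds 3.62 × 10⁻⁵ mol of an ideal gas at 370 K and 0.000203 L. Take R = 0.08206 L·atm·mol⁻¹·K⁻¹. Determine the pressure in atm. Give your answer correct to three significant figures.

PV = nRT ⇒ P = nRT/V = (3.62e-05 × 0.08206 × 370) / 0.000203

P ≈ 5.41 atm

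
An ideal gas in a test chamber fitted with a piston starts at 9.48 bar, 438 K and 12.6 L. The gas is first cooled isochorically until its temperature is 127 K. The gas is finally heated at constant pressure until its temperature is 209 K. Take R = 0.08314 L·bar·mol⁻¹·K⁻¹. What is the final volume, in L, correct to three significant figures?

V constant ⇒ P ∝ T: V₂ = V₁; P₂ = P₁·(T₂/T₁) = 2.749 bar.
P constant ⇒ V ∝ T: P₃ = P₂; V₃ = V₂·(T₃/T₂) = 20.74 L.

V₃ ≈ 20.7 L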